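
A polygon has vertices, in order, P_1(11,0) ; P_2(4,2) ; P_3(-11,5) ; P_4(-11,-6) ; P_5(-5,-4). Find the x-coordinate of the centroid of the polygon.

Apply the shoelace (surveyor's) formula. First the cross-terms c_i = x_i·y_{i+1} − x_{i+1}·y_i:
  22, 42, 121, 14, 44  ⇒  2A = 243, A = 121.5.
Then Σ (x_i + x_{i+1})·c_i = -2586, so x̄ = -2586 / (6·121.5) = -862/243.

-862/243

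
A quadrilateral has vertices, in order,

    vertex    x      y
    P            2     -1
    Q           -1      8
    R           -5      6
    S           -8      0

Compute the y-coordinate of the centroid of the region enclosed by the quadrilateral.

Apply the surveyor's formula. First the cross-terms c_i = x_i·y_{i+1} − x_{i+1}·y_i:
  15, 34, 48, 8  ⇒  2A = 105, A = 52.5.
Then Σ (y_i + y_{i+1})·c_i = 861, so ȳ = 861 / (6·52.5) = 41/15.

41/15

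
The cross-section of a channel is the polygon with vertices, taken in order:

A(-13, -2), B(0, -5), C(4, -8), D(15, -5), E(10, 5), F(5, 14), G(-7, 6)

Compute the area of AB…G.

Apply Gauss's area formula: 2A = Σ (x_i·y_{i+1} − x_{i+1}·y_i), indices taken mod 7.
Cross-terms: 65, 20, 100, 125, 115, 128, 92  ⇒  Σ = 645
Area = |Σ|/2 = 322.5.

322.5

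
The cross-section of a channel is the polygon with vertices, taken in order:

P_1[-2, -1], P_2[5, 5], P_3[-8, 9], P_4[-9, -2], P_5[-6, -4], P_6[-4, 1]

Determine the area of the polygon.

92.5

Apply the surveyor's formula: 2A = Σ (x_i·y_{i+1} − x_{i+1}·y_i), indices taken mod 6.
P_1→P_2: (-2)(5) − (5)(-1) = -5
P_2→P_3: (5)(9) − (-8)(5) = 85
P_3→P_4: (-8)(-2) − (-9)(9) = 97
P_4→P_5: (-9)(-4) − (-6)(-2) = 24
P_5→P_6: (-6)(1) − (-4)(-4) = -22
P_6→P_1: (-4)(-1) − (-2)(1) = 6
Σ = 185
Area = |Σ|/2 = 92.5.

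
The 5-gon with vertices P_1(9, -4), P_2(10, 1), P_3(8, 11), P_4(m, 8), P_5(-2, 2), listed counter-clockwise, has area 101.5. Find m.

The doubled signed area Σ (x_i y_{i+1} − x_{i+1} y_i) is linear in m.
With m=0 it equals 221; the coefficient of m is -9 (from the two edges through P_4).
So -9·m + 221 = 2·101.5 = 203 ⇒ m = 2.

2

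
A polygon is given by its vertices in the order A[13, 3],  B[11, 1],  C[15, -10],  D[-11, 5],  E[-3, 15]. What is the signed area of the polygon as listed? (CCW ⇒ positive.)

-267

A→B: (13)(1) − (11)(3) = -20
B→C: (11)(-10) − (15)(1) = -125
C→D: (15)(5) − (-11)(-10) = -35
D→E: (-11)(15) − (-3)(5) = -150
E→A: (-3)(3) − (13)(15) = -204
Σ = -534
Signed area = Σ/2 = -267 (negative ⇒ clockwise traversal).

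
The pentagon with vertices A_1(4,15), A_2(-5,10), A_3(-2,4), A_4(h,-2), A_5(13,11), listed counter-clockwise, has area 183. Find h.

10

Write out the shoelace sum; only the two edges meeting at A_4 involve h:
2·Area = [((-2)·(-2) − h·4) + (h·11 − 13·(-2))] + 266
       = 7·h + 296 = 366
⇒ h = 10.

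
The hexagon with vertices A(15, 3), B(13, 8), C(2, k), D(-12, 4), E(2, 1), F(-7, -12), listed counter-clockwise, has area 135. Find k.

The doubled signed area Σ (x_i y_{i+1} − x_{i+1} y_i) is linear in k.
With k=0 it equals 195; the coefficient of k is 25 (from the two edges through C).
So 25·k + 195 = 2·135 = 270 ⇒ k = 3.

3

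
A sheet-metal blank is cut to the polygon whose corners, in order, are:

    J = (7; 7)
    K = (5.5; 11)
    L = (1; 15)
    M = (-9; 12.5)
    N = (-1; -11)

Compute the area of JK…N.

Apply Gauss's area formula: 2A = Σ (x_i·y_{i+1} − x_{i+1}·y_i), indices taken mod 5.
J→K: (7)(11) − (5.5)(7) = 38.5
K→L: (5.5)(15) − (1)(11) = 71.5
L→M: (1)(12.5) − (-9)(15) = 147.5
M→N: (-9)(-11) − (-1)(12.5) = 111.5
N→J: (-1)(7) − (7)(-11) = 70
Σ = 439
Area = |Σ|/2 = 219.5.

219.5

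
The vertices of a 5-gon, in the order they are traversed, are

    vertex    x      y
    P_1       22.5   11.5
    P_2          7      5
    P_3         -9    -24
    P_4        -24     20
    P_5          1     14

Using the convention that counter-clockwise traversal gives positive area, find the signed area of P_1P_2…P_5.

-753.25

Apply the surveyor's formula: 2A = Σ (x_i·y_{i+1} − x_{i+1}·y_i), indices taken mod 5.
Cross-terms: 32, -123, -756, -356, -303.5  ⇒  Σ = -1506.5
Signed area = Σ/2 = -753.25 (negative ⇒ clockwise traversal).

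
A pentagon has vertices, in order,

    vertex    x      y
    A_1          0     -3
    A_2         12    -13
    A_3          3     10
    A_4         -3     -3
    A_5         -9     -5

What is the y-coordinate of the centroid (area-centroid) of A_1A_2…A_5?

-114/77

Apply the surveyor's formula. First the cross-terms c_i = x_i·y_{i+1} − x_{i+1}·y_i:
  36, 159, 21, -12, 27  ⇒  2A = 231, A = 115.5.
Then Σ (y_i + y_{i+1})·c_i = -1026, so ȳ = -1026 / (6·115.5) = -114/77.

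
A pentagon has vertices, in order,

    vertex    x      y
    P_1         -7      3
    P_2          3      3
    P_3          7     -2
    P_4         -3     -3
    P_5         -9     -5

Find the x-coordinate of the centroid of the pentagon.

-439/237

Apply the surveyor's formula. First the cross-terms c_i = x_i·y_{i+1} − x_{i+1}·y_i:
  -30, -27, -27, -12, -62  ⇒  2A = -158, A = -79.
Then Σ (x_i + x_{i+1})·c_i = 878, so x̄ = 878 / (6·(-79)) = -439/237.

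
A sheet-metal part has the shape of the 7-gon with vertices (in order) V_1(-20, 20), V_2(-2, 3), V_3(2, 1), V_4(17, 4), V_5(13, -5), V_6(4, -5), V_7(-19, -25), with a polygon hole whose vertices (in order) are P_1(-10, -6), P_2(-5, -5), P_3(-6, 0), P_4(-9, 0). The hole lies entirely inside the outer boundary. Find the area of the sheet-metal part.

625

Outer boundary:
Σ = (-20) + (-8) + (-9) + (-137) + (-45) + (-195) + (-880) = -1294
Area = |Σ|/2 = 647.
Hole:
Apply the surveyor's formula: 2A = Σ (x_i·y_{i+1} − x_{i+1}·y_i), indices taken mod 4.
Σ = (20) + (-30) + (0) + (54) = 44
Area = |Σ|/2 = 22.
Net area = 647 − 22 = 625.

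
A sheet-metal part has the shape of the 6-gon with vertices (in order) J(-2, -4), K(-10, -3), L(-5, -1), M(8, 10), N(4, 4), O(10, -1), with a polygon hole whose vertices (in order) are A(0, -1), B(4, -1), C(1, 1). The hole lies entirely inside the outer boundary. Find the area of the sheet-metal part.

Outer boundary:
Apply the shoelace (surveyor's) formula: 2A = Σ (x_i·y_{i+1} − x_{i+1}·y_i), indices taken mod 6.
Cross-terms: -34, -5, -42, -8, -44, -42  ⇒  Σ = -175
Area = |Σ|/2 = 87.5.
Hole:
Σ = (4) + (5) + (-1) = 8
Area = |Σ|/2 = 4.
Net area = 87.5 − 4 = 83.5.

83.5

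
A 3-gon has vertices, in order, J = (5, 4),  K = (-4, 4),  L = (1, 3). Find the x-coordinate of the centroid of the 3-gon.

Apply the shoelace (surveyor's) formula. First the cross-terms c_i = x_i·y_{i+1} − x_{i+1}·y_i:
  36, -16, -11  ⇒  2A = 9, A = 4.5.
Then Σ (x_i + x_{i+1})·c_i = 18, so x̄ = 18 / (6·4.5) = 2/3.

2/3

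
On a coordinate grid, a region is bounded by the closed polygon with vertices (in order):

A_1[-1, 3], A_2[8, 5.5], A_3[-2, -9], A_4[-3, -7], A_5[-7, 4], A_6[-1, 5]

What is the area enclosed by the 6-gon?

Σ = (-29.5) + (-61) + (-13) + (-61) + (-31) + (2) = -193.5
Area = |Σ|/2 = 96.75.

96.75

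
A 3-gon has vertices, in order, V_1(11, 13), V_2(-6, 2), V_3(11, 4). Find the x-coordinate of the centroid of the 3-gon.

16/3

Apply the surveyor's formula. First the cross-terms c_i = x_i·y_{i+1} − x_{i+1}·y_i:
  100, -46, 99  ⇒  2A = 153, A = 76.5.
Then Σ (x_i + x_{i+1})·c_i = 2448, so x̄ = 2448 / (6·76.5) = 16/3.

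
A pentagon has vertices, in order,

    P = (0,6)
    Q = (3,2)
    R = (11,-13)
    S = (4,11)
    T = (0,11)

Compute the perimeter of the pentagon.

|PQ| = √((3)² + (-4)²) = √25 = 5
|QR| = √((8)² + (-15)²) = √289 = 17
|RS| = √((-7)² + (24)²) = √625 = 25
|ST| = √((-4)² + (0)²) = √16 = 4
|TP| = √((0)² + (-5)²) = √25 = 5
Perimeter = 5 + 17 + 25 + 4 + 5 = 56.

56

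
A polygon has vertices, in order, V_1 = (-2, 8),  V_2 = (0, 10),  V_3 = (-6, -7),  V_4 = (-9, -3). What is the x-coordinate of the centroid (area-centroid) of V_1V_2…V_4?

Apply the shoelace (surveyor's) formula. First the cross-terms c_i = x_i·y_{i+1} − x_{i+1}·y_i:
  -20, 60, -45, -78  ⇒  2A = -83, A = -41.5.
Then Σ (x_i + x_{i+1})·c_i = 1213, so x̄ = 1213 / (6·(-41.5)) = -1213/249.

-1213/249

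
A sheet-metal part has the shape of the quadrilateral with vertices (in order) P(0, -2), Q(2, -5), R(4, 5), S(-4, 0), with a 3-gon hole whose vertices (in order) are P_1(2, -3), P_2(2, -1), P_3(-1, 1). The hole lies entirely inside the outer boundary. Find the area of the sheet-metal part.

28

Outer boundary:
Σ = (4) + (30) + (20) + (8) = 62
Area = |Σ|/2 = 31.
Hole:
Apply Gauss's area formula: 2A = Σ (x_i·y_{i+1} − x_{i+1}·y_i), indices taken mod 3.
Σ = (4) + (1) + (1) = 6
Area = |Σ|/2 = 3.
Net area = 31 − 3 = 28.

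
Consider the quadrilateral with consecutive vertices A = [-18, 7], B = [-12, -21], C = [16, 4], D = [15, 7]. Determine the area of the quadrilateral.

516.5

Apply Gauss's area formula: 2A = Σ (x_i·y_{i+1} − x_{i+1}·y_i), indices taken mod 4.
Σ = (462) + (288) + (52) + (231) = 1033
Area = |Σ|/2 = 516.5.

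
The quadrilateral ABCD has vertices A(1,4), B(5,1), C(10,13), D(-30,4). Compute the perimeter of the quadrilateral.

|AB| = √((4)² + (-3)²) = √25 = 5
|BC| = √((5)² + (12)²) = √169 = 13
|CD| = √((-40)² + (-9)²) = √1681 = 41
|DA| = √((31)² + (0)²) = √961 = 31
Perimeter = 5 + 13 + 41 + 31 = 90.

90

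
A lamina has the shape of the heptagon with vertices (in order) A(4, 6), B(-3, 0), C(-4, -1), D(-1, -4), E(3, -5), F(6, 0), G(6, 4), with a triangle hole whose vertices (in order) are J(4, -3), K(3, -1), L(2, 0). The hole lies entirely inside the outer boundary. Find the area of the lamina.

Outer boundary:
Σ = (18) + (3) + (15) + (17) + (30) + (24) + (20) = 127
Area = |Σ|/2 = 63.5.
Hole:
Apply the surveyor's formula: 2A = Σ (x_i·y_{i+1} − x_{i+1}·y_i), indices taken mod 3.
Cross-terms: 5, 2, -6  ⇒  Σ = 1
Area = |Σ|/2 = 0.5.
Net area = 63.5 − 0.5 = 63.

63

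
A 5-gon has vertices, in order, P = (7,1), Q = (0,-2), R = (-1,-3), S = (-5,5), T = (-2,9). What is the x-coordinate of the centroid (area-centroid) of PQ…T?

Apply the surveyor's formula. First the cross-terms c_i = x_i·y_{i+1} − x_{i+1}·y_i:
  -14, -2, -20, -35, -65  ⇒  2A = -136, A = -68.
Then Σ (x_i + x_{i+1})·c_i = -56, so x̄ = -56 / (6·(-68)) = 7/51.

7/51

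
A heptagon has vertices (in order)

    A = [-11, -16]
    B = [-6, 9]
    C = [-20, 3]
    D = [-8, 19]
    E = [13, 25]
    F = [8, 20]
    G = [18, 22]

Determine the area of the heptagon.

Cross-terms: -195, 162, -356, -447, 60, -184, -46  ⇒  Σ = -1006
Area = |Σ|/2 = 503.

503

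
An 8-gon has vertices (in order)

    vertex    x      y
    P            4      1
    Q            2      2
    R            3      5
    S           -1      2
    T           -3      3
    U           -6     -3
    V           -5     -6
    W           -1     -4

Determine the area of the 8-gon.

50.5

Σ = (6) + (4) + (11) + (3) + (27) + (21) + (14) + (15) = 101
Area = |Σ|/2 = 50.5.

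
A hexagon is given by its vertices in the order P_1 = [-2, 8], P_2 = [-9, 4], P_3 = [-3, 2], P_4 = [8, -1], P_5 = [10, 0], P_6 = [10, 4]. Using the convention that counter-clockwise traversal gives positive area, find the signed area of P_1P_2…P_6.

Σ = (64) + (-6) + (-13) + (10) + (40) + (88) = 183
Signed area = Σ/2 = 91.5 (positive ⇒ counter-clockwise traversal).

91.5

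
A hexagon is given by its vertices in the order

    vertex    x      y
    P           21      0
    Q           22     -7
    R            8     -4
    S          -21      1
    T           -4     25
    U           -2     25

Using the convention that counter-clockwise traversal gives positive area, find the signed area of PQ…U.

Apply Gauss's area formula: 2A = Σ (x_i·y_{i+1} − x_{i+1}·y_i), indices taken mod 6.
Σ = (-147) + (-32) + (-76) + (-521) + (-50) + (-525) = -1351
Signed area = Σ/2 = -675.5 (negative ⇒ clockwise traversal).

-675.5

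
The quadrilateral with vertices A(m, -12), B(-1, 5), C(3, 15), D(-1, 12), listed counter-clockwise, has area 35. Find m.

The doubled signed area Σ (x_i y_{i+1} − x_{i+1} y_i) is linear in m.
With m=0 it equals 21; the coefficient of m is -7 (from the two edges through A).
So -7·m + 21 = 2·35 = 70 ⇒ m = -7.

-7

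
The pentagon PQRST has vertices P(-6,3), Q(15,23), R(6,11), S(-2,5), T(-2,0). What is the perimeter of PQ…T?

|PQ| = √((21)² + (20)²) = √841 = 29
|QR| = √((-9)² + (-12)²) = √225 = 15
|RS| = √((-8)² + (-6)²) = √100 = 10
|ST| = √((0)² + (-5)²) = √25 = 5
|TP| = √((-4)² + (3)²) = √25 = 5
Perimeter = 29 + 15 + 10 + 5 + 5 = 64.

64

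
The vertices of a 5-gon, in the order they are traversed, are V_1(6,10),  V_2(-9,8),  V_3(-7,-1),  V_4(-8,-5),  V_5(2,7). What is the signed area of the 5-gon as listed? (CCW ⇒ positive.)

81

Apply the surveyor's formula: 2A = Σ (x_i·y_{i+1} − x_{i+1}·y_i), indices taken mod 5.
Cross-terms: 138, 65, 27, -46, -22  ⇒  Σ = 162
Signed area = Σ/2 = 81 (positive ⇒ counter-clockwise traversal).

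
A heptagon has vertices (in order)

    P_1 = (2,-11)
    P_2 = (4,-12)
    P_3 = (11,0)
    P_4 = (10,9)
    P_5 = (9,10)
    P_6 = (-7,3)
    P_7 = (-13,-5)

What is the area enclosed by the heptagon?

297

Apply the shoelace formula: 2A = Σ (x_i·y_{i+1} − x_{i+1}·y_i), indices taken mod 7.
Σ = (20) + (132) + (99) + (19) + (97) + (74) + (153) = 594
Area = |Σ|/2 = 297.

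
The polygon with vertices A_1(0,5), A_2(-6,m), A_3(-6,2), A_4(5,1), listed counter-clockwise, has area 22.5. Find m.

3

Write out the shoelace sum; only the two edges meeting at A_2 involve m:
2·Area = [(0·m − (-6)·5) + ((-6)·2 − (-6)·m)] + 9
       = 6·m + 27 = 45
⇒ m = 3.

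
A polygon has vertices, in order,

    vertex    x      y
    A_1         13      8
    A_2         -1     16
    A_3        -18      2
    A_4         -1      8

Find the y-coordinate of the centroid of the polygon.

Apply Gauss's area formula. First the cross-terms c_i = x_i·y_{i+1} − x_{i+1}·y_i:
  216, 286, -142, -112  ⇒  2A = 248, A = 124.
Then Σ (y_i + y_{i+1})·c_i = 7120, so ȳ = 7120 / (6·124) = 890/93.

890/93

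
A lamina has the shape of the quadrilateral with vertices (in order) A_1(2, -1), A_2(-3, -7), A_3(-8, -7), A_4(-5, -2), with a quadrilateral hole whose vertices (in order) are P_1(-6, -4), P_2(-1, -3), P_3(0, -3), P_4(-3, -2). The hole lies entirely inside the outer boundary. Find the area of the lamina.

Outer boundary:
Σ = (-17) + (-35) + (-19) + (9) = -62
Area = |Σ|/2 = 31.
Hole:
Apply the shoelace (surveyor's) formula: 2A = Σ (x_i·y_{i+1} − x_{i+1}·y_i), indices taken mod 4.
P_1→P_2: (-6)(-3) − (-1)(-4) = 14
P_2→P_3: (-1)(-3) − (0)(-3) = 3
P_3→P_4: (0)(-2) − (-3)(-3) = -9
P_4→P_1: (-3)(-4) − (-6)(-2) = 0
Σ = 8
Area = |Σ|/2 = 4.
Net area = 31 − 4 = 27.

27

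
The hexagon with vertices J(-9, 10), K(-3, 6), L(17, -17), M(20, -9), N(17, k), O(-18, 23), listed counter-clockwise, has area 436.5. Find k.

5

The doubled signed area Σ (x_i y_{i+1} − x_{i+1} y_i) is linear in k.
With k=0 it equals 683; the coefficient of k is 38 (from the two edges through N).
So 38·k + 683 = 2·436.5 = 873 ⇒ k = 5.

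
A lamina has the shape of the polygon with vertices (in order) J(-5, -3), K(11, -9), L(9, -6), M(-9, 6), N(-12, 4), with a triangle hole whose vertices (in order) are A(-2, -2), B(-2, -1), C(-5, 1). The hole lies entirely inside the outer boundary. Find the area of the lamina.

Outer boundary:
Σ = (78) + (15) + (0) + (36) + (56) = 185
Area = |Σ|/2 = 92.5.
Hole:
A→B: (-2)(-1) − (-2)(-2) = -2
B→C: (-2)(1) − (-5)(-1) = -7
C→A: (-5)(-2) − (-2)(1) = 12
Σ = 3
Area = |Σ|/2 = 1.5.
Net area = 92.5 − 1.5 = 91.

91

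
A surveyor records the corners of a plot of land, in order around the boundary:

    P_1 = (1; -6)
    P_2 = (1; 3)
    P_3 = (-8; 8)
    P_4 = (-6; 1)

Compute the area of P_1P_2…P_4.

58

Apply the surveyor's formula: 2A = Σ (x_i·y_{i+1} − x_{i+1}·y_i), indices taken mod 4.
P_1→P_2: (1)(3) − (1)(-6) = 9
P_2→P_3: (1)(8) − (-8)(3) = 32
P_3→P_4: (-8)(1) − (-6)(8) = 40
P_4→P_1: (-6)(-6) − (1)(1) = 35
Σ = 116
Area = |Σ|/2 = 58.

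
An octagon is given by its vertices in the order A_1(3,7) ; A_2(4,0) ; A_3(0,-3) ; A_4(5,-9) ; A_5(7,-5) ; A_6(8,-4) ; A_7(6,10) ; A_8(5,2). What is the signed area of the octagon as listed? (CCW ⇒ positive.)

A_1→A_2: (3)(0) − (4)(7) = -28
A_2→A_3: (4)(-3) − (0)(0) = -12
A_3→A_4: (0)(-9) − (5)(-3) = 15
A_4→A_5: (5)(-5) − (7)(-9) = 38
A_5→A_6: (7)(-4) − (8)(-5) = 12
A_6→A_7: (8)(10) − (6)(-4) = 104
A_7→A_8: (6)(2) − (5)(10) = -38
A_8→A_1: (5)(7) − (3)(2) = 29
Σ = 120
Signed area = Σ/2 = 60 (positive ⇒ counter-clockwise traversal).

60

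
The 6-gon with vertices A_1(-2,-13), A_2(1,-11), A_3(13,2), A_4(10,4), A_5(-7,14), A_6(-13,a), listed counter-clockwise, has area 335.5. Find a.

Write out the shoelace sum; only the two edges meeting at A_6 involve a:
2·Area = [((-7)·a − (-13)·14) + ((-13)·(-13) − (-2)·a)] + 380
       = -5·a + 731 = 671
⇒ a = 12.

12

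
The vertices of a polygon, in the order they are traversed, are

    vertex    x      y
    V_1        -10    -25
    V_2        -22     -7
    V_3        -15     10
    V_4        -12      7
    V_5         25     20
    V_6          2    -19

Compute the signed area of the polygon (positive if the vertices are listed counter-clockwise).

Apply the shoelace formula: 2A = Σ (x_i·y_{i+1} − x_{i+1}·y_i), indices taken mod 6.
Σ = (-480) + (-325) + (15) + (-415) + (-515) + (-240) = -1960
Signed area = Σ/2 = -980 (negative ⇒ clockwise traversal).

-980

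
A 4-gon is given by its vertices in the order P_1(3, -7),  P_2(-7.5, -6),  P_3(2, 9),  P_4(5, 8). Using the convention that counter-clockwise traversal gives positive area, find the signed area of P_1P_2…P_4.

-107

Apply the shoelace (surveyor's) formula: 2A = Σ (x_i·y_{i+1} − x_{i+1}·y_i), indices taken mod 4.
Σ = (-70.5) + (-55.5) + (-29) + (-59) = -214
Signed area = Σ/2 = -107 (negative ⇒ clockwise traversal).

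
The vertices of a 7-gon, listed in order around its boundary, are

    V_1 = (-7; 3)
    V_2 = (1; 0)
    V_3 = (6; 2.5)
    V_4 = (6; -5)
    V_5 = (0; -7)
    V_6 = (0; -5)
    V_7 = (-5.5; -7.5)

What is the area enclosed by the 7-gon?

92

Σ = (-3) + (2.5) + (-45) + (-42) + (0) + (-27.5) + (-69) = -184
Area = |Σ|/2 = 92.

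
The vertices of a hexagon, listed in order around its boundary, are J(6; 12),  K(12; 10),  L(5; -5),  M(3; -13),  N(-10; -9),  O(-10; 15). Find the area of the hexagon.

Apply Gauss's area formula: 2A = Σ (x_i·y_{i+1} − x_{i+1}·y_i), indices taken mod 6.
Σ = (-84) + (-110) + (-50) + (-157) + (-240) + (-210) = -851
Area = |Σ|/2 = 425.5.

425.5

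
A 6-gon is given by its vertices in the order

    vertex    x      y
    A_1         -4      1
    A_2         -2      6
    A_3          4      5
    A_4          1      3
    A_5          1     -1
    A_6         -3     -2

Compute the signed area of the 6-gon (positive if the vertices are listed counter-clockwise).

-34.5

Apply Gauss's area formula: 2A = Σ (x_i·y_{i+1} − x_{i+1}·y_i), indices taken mod 6.
Σ = (-22) + (-34) + (7) + (-4) + (-5) + (-11) = -69
Signed area = Σ/2 = -34.5 (negative ⇒ clockwise traversal).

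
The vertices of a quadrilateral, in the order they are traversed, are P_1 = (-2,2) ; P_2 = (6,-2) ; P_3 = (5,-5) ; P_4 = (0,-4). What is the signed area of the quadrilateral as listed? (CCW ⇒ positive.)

-28

Apply Gauss's area formula: 2A = Σ (x_i·y_{i+1} − x_{i+1}·y_i), indices taken mod 4.
Σ = (-8) + (-20) + (-20) + (-8) = -56
Signed area = Σ/2 = -28 (negative ⇒ clockwise traversal).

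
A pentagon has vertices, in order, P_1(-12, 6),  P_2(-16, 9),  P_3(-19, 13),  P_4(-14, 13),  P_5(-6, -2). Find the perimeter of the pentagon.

42

|P_1P_2| = √((-4)² + (3)²) = √25 = 5
|P_2P_3| = √((-3)² + (4)²) = √25 = 5
|P_3P_4| = √((5)² + (0)²) = √25 = 5
|P_4P_5| = √((8)² + (-15)²) = √289 = 17
|P_5P_1| = √((-6)² + (8)²) = √100 = 10
Perimeter = 5 + 5 + 5 + 17 + 10 = 42.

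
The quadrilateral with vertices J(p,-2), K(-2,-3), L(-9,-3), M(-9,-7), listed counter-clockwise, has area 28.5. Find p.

Write out the shoelace sum; only the two edges meeting at J involve p:
2·Area = [((-9)·(-2) − p·(-7)) + (p·(-3) − (-2)·(-2))] + 15
       = 4·p + 29 = 57
⇒ p = 7.

7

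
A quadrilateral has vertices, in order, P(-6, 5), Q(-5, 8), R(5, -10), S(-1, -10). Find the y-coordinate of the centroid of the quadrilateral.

-67/23

Apply the shoelace (surveyor's) formula. First the cross-terms c_i = x_i·y_{i+1} − x_{i+1}·y_i:
  -23, 10, -60, -65  ⇒  2A = -138, A = -69.
Then Σ (y_i + y_{i+1})·c_i = 1206, so ȳ = 1206 / (6·(-69)) = -67/23.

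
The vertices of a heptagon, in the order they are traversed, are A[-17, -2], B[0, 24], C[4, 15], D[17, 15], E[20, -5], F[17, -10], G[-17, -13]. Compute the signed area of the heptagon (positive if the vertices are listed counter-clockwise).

-888.5

Cross-terms: -408, -96, -195, -385, -115, -391, -187  ⇒  Σ = -1777
Signed area = Σ/2 = -888.5 (negative ⇒ clockwise traversal).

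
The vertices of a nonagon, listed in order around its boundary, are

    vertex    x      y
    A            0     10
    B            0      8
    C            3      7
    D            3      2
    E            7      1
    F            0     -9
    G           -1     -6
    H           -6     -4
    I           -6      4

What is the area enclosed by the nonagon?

Cross-terms: 0, -24, -15, -11, -63, -9, -32, -48, -60  ⇒  Σ = -262
Area = |Σ|/2 = 131.

131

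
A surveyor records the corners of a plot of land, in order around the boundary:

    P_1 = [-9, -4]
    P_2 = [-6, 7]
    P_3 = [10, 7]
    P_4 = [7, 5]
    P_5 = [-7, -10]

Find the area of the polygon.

P_1→P_2: (-9)(7) − (-6)(-4) = -87
P_2→P_3: (-6)(7) − (10)(7) = -112
P_3→P_4: (10)(5) − (7)(7) = 1
P_4→P_5: (7)(-10) − (-7)(5) = -35
P_5→P_1: (-7)(-4) − (-9)(-10) = -62
Σ = -295
Area = |Σ|/2 = 147.5.

147.5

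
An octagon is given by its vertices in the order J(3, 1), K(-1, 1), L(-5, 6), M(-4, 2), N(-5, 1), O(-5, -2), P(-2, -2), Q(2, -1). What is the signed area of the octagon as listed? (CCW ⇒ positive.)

27.5

Σ = (4) + (-1) + (14) + (6) + (15) + (6) + (6) + (5) = 55
Signed area = Σ/2 = 27.5 (positive ⇒ counter-clockwise traversal).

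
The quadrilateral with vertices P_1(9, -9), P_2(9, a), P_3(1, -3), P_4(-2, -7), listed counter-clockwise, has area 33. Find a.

-7

Write out the shoelace sum; only the two edges meeting at P_2 involve a:
2·Area = [(9·a − 9·(-9)) + (9·(-3) − 1·a)] + 68
       = 8·a + 122 = 66
⇒ a = -7.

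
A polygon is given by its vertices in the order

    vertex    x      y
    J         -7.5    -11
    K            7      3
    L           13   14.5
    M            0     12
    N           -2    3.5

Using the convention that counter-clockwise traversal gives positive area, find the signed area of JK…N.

172.625

Apply the shoelace (surveyor's) formula: 2A = Σ (x_i·y_{i+1} − x_{i+1}·y_i), indices taken mod 5.
Σ = (54.5) + (62.5) + (156) + (24) + (48.25) = 345.25
Signed area = Σ/2 = 172.625 (positive ⇒ counter-clockwise traversal).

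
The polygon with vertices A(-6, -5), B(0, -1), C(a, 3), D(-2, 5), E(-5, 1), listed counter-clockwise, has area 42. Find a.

3

The doubled signed area Σ (x_i y_{i+1} − x_{i+1} y_i) is linear in a.
With a=0 it equals 66; the coefficient of a is 6 (from the two edges through C).
So 6·a + 66 = 2·42 = 84 ⇒ a = 3.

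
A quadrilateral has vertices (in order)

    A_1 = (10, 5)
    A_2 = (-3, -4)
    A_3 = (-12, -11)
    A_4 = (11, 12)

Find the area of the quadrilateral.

Apply the surveyor's formula: 2A = Σ (x_i·y_{i+1} − x_{i+1}·y_i), indices taken mod 4.
Σ = (-25) + (-15) + (-23) + (-65) = -128
Area = |Σ|/2 = 64.

64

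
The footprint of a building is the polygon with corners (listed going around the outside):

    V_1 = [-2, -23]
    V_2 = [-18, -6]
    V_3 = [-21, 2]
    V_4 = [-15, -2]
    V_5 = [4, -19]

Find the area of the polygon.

164.5

Apply the surveyor's formula: 2A = Σ (x_i·y_{i+1} − x_{i+1}·y_i), indices taken mod 5.
Σ = (-402) + (-162) + (72) + (293) + (-130) = -329
Area = |Σ|/2 = 164.5.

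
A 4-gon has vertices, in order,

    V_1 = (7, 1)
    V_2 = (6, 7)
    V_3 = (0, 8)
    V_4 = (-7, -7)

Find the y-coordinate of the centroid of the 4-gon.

Apply the shoelace (surveyor's) formula. First the cross-terms c_i = x_i·y_{i+1} − x_{i+1}·y_i:
  43, 48, 56, 42  ⇒  2A = 189, A = 94.5.
Then Σ (y_i + y_{i+1})·c_i = 868, so ȳ = 868 / (6·94.5) = 124/81.

124/81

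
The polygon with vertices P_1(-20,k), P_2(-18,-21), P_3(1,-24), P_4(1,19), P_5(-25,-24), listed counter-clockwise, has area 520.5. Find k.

Write out the shoelace sum; only the two edges meeting at P_1 involve k:
2·Area = [((-25)·k − (-20)·(-24)) + ((-20)·(-21) − (-18)·k)] + 947
       = -7·k + 887 = 1041
⇒ k = -22.

-22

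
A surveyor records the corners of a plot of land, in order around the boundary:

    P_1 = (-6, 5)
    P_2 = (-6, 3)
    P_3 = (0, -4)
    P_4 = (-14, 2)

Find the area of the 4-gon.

39

Σ = (12) + (24) + (-56) + (-58) = -78
Area = |Σ|/2 = 39.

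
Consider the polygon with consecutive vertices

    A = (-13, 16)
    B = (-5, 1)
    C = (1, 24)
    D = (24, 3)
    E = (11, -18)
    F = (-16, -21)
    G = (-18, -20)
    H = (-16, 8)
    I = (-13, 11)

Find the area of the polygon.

A→B: (-13)(1) − (-5)(16) = 67
B→C: (-5)(24) − (1)(1) = -121
C→D: (1)(3) − (24)(24) = -573
D→E: (24)(-18) − (11)(3) = -465
E→F: (11)(-21) − (-16)(-18) = -519
F→G: (-16)(-20) − (-18)(-21) = -58
G→H: (-18)(8) − (-16)(-20) = -464
H→I: (-16)(11) − (-13)(8) = -72
I→A: (-13)(16) − (-13)(11) = -65
Σ = -2270
Area = |Σ|/2 = 1135.

1135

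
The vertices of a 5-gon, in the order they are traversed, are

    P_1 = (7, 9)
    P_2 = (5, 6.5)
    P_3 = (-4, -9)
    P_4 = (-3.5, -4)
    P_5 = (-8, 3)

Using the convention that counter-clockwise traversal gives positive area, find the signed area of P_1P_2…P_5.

-84.75

P_1→P_2: (7)(6.5) − (5)(9) = 0.5
P_2→P_3: (5)(-9) − (-4)(6.5) = -19
P_3→P_4: (-4)(-4) − (-3.5)(-9) = -15.5
P_4→P_5: (-3.5)(3) − (-8)(-4) = -42.5
P_5→P_1: (-8)(9) − (7)(3) = -93
Σ = -169.5
Signed area = Σ/2 = -84.75 (negative ⇒ clockwise traversal).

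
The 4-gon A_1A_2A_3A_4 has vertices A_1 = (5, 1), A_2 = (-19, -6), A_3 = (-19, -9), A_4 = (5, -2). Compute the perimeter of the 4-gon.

56

|A_1A_2| = √((-24)² + (-7)²) = √625 = 25
|A_2A_3| = √((0)² + (-3)²) = √9 = 3
|A_3A_4| = √((24)² + (7)²) = √625 = 25
|A_4A_1| = √((0)² + (3)²) = √9 = 3
Perimeter = 25 + 3 + 25 + 3 = 56.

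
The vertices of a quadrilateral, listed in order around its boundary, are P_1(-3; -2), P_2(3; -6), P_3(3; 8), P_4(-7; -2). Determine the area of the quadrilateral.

P_1→P_2: (-3)(-6) − (3)(-2) = 24
P_2→P_3: (3)(8) − (3)(-6) = 42
P_3→P_4: (3)(-2) − (-7)(8) = 50
P_4→P_1: (-7)(-2) − (-3)(-2) = 8
Σ = 124
Area = |Σ|/2 = 62.

62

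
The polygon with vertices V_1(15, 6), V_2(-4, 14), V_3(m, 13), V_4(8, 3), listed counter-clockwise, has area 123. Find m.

-15

Write out the shoelace sum; only the two edges meeting at V_3 involve m:
2·Area = [((-4)·13 − m·14) + (m·3 − 8·13)] + 237
       = -11·m + 81 = 246
⇒ m = -15.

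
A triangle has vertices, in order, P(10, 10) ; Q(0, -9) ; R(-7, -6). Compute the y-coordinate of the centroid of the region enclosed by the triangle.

Apply Gauss's area formula. First the cross-terms c_i = x_i·y_{i+1} − x_{i+1}·y_i:
  -90, -63, -10  ⇒  2A = -163, A = -81.5.
Then Σ (y_i + y_{i+1})·c_i = 815, so ȳ = 815 / (6·(-81.5)) = -5/3.

-5/3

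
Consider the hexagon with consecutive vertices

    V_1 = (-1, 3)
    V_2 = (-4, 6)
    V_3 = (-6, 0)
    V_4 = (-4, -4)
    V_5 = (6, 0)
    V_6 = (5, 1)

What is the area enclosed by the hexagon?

Apply the shoelace formula: 2A = Σ (x_i·y_{i+1} − x_{i+1}·y_i), indices taken mod 6.
Σ = (6) + (36) + (24) + (24) + (6) + (16) = 112
Area = |Σ|/2 = 56.

56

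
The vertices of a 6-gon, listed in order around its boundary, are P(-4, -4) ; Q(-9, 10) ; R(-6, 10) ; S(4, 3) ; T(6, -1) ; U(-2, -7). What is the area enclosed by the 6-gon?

Σ = (-76) + (-30) + (-58) + (-22) + (-44) + (-20) = -250
Area = |Σ|/2 = 125.

125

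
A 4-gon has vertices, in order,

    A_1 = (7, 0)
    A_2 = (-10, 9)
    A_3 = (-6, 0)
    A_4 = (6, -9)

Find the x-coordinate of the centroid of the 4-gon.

-1/3

Apply the surveyor's formula. First the cross-terms c_i = x_i·y_{i+1} − x_{i+1}·y_i:
  63, 54, 54, 63  ⇒  2A = 234, A = 117.
Then Σ (x_i + x_{i+1})·c_i = -234, so x̄ = -234 / (6·117) = -1/3.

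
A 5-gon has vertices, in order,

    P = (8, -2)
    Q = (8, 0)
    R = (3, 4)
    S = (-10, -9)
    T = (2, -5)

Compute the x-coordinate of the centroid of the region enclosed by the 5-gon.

Apply Gauss's area formula. First the cross-terms c_i = x_i·y_{i+1} − x_{i+1}·y_i:
  16, 32, 13, 68, 36  ⇒  2A = 165, A = 82.5.
Then Σ (x_i + x_{i+1})·c_i = 333, so x̄ = 333 / (6·82.5) = 37/55.

37/55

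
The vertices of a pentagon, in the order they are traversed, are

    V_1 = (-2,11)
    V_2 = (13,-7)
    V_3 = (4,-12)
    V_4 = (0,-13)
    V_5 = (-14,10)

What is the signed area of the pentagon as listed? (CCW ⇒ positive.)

Apply the shoelace formula: 2A = Σ (x_i·y_{i+1} − x_{i+1}·y_i), indices taken mod 5.
Cross-terms: -129, -128, -52, -182, -134  ⇒  Σ = -625
Signed area = Σ/2 = -312.5 (negative ⇒ clockwise traversal).

-312.5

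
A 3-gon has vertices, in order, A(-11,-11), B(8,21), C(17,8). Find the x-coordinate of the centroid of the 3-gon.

14/3

Apply the surveyor's formula. First the cross-terms c_i = x_i·y_{i+1} − x_{i+1}·y_i:
  -143, -293, -99  ⇒  2A = -535, A = -267.5.
Then Σ (x_i + x_{i+1})·c_i = -7490, so x̄ = -7490 / (6·(-267.5)) = 14/3.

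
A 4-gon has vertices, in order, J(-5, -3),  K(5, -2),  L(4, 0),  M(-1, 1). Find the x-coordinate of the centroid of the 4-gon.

Apply the shoelace (surveyor's) formula. First the cross-terms c_i = x_i·y_{i+1} − x_{i+1}·y_i:
  25, 8, 4, 8  ⇒  2A = 45, A = 22.5.
Then Σ (x_i + x_{i+1})·c_i = 36, so x̄ = 36 / (6·22.5) = 4/15.

4/15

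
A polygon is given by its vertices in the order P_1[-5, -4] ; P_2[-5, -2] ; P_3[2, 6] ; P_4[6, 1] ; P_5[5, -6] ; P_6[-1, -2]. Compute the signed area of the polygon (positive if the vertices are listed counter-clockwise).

-66.5

Apply the shoelace formula: 2A = Σ (x_i·y_{i+1} − x_{i+1}·y_i), indices taken mod 6.
Σ = (-10) + (-26) + (-34) + (-41) + (-16) + (-6) = -133
Signed area = Σ/2 = -66.5 (negative ⇒ clockwise traversal).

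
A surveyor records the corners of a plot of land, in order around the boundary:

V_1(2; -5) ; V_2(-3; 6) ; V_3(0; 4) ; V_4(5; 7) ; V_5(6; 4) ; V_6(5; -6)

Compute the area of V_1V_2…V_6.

Apply the shoelace formula: 2A = Σ (x_i·y_{i+1} − x_{i+1}·y_i), indices taken mod 6.
V_1→V_2: (2)(6) − (-3)(-5) = -3
V_2→V_3: (-3)(4) − (0)(6) = -12
V_3→V_4: (0)(7) − (5)(4) = -20
V_4→V_5: (5)(4) − (6)(7) = -22
V_5→V_6: (6)(-6) − (5)(4) = -56
V_6→V_1: (5)(-5) − (2)(-6) = -13
Σ = -126
Area = |Σ|/2 = 63.

63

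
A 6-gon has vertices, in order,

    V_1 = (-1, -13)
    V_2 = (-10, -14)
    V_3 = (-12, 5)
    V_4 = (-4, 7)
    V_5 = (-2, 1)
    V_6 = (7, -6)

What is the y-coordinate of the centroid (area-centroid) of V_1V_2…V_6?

Apply the shoelace formula. First the cross-terms c_i = x_i·y_{i+1} − x_{i+1}·y_i:
  -116, -218, -64, 10, 5, -97  ⇒  2A = -480, A = -240.
Then Σ (y_i + y_{i+1})·c_i = 6224, so ȳ = 6224 / (6·(-240)) = -389/90.

-389/90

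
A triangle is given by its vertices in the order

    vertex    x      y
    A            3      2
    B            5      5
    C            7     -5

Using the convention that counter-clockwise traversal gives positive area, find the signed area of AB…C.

Apply the shoelace formula: 2A = Σ (x_i·y_{i+1} − x_{i+1}·y_i), indices taken mod 3.
Σ = (5) + (-60) + (29) = -26
Signed area = Σ/2 = -13 (negative ⇒ clockwise traversal).

-13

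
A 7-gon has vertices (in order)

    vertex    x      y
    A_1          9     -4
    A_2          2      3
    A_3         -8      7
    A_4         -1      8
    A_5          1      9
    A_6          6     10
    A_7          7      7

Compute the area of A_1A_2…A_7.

Σ = (35) + (38) + (-57) + (-17) + (-44) + (-28) + (-91) = -164
Area = |Σ|/2 = 82.

82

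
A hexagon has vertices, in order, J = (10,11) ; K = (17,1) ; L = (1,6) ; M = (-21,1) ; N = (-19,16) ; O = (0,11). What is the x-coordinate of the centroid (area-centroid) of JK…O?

-670/117

Apply Gauss's area formula. First the cross-terms c_i = x_i·y_{i+1} − x_{i+1}·y_i:
  -177, 101, 127, -317, -209, -110  ⇒  2A = -585, A = -292.5.
Then Σ (x_i + x_{i+1})·c_i = 10050, so x̄ = 10050 / (6·(-292.5)) = -670/117.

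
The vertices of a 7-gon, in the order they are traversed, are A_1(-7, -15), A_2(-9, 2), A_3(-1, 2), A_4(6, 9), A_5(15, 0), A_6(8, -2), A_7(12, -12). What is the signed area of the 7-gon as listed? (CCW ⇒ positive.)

-343.5

Σ = (-149) + (-16) + (-21) + (-135) + (-30) + (-72) + (-264) = -687
Signed area = Σ/2 = -343.5 (negative ⇒ clockwise traversal).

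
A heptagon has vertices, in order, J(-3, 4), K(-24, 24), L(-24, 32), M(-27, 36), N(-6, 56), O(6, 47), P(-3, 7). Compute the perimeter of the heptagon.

130

|JK| = √((-21)² + (20)²) = √841 = 29
|KL| = √((0)² + (8)²) = √64 = 8
|LM| = √((-3)² + (4)²) = √25 = 5
|MN| = √((21)² + (20)²) = √841 = 29
|NO| = √((12)² + (-9)²) = √225 = 15
|OP| = √((-9)² + (-40)²) = √1681 = 41
|PJ| = √((0)² + (-3)²) = √9 = 3
Perimeter = 29 + 8 + 5 + 29 + 15 + 41 + 3 = 130.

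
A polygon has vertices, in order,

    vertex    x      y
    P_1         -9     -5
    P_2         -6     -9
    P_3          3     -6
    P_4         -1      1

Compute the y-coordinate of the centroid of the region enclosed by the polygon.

-68/15

Apply the shoelace formula. First the cross-terms c_i = x_i·y_{i+1} − x_{i+1}·y_i:
  51, 63, -3, 14  ⇒  2A = 125, A = 62.5.
Then Σ (y_i + y_{i+1})·c_i = -1700, so ȳ = -1700 / (6·62.5) = -68/15.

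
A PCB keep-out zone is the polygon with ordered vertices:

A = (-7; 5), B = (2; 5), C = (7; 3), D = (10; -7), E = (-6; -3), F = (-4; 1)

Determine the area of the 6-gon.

Σ = (-45) + (-29) + (-79) + (-72) + (-18) + (-13) = -256
Area = |Σ|/2 = 128.

128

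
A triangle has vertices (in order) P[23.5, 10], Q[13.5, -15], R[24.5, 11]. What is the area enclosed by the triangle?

7.5

Apply the shoelace formula: 2A = Σ (x_i·y_{i+1} − x_{i+1}·y_i), indices taken mod 3.
P→Q: (23.5)(-15) − (13.5)(10) = -487.5
Q→R: (13.5)(11) − (24.5)(-15) = 516
R→P: (24.5)(10) − (23.5)(11) = -13.5
Σ = 15
Area = |Σ|/2 = 7.5.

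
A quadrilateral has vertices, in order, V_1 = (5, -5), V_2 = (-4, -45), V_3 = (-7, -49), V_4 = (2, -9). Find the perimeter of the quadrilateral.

92

|V_1V_2| = √((-9)² + (-40)²) = √1681 = 41
|V_2V_3| = √((-3)² + (-4)²) = √25 = 5
|V_3V_4| = √((9)² + (40)²) = √1681 = 41
|V_4V_1| = √((3)² + (4)²) = √25 = 5
Perimeter = 41 + 5 + 41 + 5 = 92.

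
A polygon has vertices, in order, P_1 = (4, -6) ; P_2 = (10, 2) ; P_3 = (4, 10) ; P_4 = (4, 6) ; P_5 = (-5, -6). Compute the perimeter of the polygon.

48

|P_1P_2| = √((6)² + (8)²) = √100 = 10
|P_2P_3| = √((-6)² + (8)²) = √100 = 10
|P_3P_4| = √((0)² + (-4)²) = √16 = 4
|P_4P_5| = √((-9)² + (-12)²) = √225 = 15
|P_5P_1| = √((9)² + (0)²) = √81 = 9
Perimeter = 10 + 10 + 4 + 15 + 9 = 48.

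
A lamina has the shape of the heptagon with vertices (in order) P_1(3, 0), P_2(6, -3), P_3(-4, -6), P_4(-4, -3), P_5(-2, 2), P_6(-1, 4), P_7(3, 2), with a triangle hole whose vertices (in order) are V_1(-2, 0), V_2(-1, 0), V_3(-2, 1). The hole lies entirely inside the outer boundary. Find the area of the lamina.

Outer boundary:
Cross-terms: -9, -48, -12, -14, -6, -14, -6  ⇒  Σ = -109
Area = |Σ|/2 = 54.5.
Hole:
Apply the surveyor's formula: 2A = Σ (x_i·y_{i+1} − x_{i+1}·y_i), indices taken mod 3.
Σ = (0) + (-1) + (2) = 1
Area = |Σ|/2 = 0.5.
Net area = 54.5 − 0.5 = 54.

54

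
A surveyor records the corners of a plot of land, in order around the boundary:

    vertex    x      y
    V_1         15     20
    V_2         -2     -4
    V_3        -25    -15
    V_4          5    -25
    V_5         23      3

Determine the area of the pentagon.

807.5

Cross-terms: -20, -70, 700, 590, 415  ⇒  Σ = 1615
Area = |Σ|/2 = 807.5.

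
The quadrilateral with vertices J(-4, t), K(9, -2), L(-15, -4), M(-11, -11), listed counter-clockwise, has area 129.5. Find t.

The doubled signed area Σ (x_i y_{i+1} − x_{i+1} y_i) is linear in t.
With t=0 it equals 19; the coefficient of t is -20 (from the two edges through J).
So -20·t + 19 = 2·129.5 = 259 ⇒ t = -12.

-12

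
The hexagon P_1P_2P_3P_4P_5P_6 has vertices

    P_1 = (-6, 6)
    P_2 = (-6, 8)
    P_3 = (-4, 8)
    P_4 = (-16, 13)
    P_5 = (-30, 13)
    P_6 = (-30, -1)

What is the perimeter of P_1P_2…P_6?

|P_1P_2| = √((0)² + (2)²) = √4 = 2
|P_2P_3| = √((2)² + (0)²) = √4 = 2
|P_3P_4| = √((-12)² + (5)²) = √169 = 13
|P_4P_5| = √((-14)² + (0)²) = √196 = 14
|P_5P_6| = √((0)² + (-14)²) = √196 = 14
|P_6P_1| = √((24)² + (7)²) = √625 = 25
Perimeter = 2 + 2 + 13 + 14 + 14 + 25 = 70.

70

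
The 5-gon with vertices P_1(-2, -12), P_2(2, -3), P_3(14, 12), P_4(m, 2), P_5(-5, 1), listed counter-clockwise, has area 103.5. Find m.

Write out the shoelace sum; only the two edges meeting at P_4 involve m:
2·Area = [(14·2 − m·12) + (m·1 − (-5)·2)] + 158
       = -11·m + 196 = 207
⇒ m = -1.

-1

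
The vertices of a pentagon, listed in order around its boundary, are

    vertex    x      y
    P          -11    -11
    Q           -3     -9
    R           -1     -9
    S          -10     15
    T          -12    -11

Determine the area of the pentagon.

140

P→Q: (-11)(-9) − (-3)(-11) = 66
Q→R: (-3)(-9) − (-1)(-9) = 18
R→S: (-1)(15) − (-10)(-9) = -105
S→T: (-10)(-11) − (-12)(15) = 290
T→P: (-12)(-11) − (-11)(-11) = 11
Σ = 280
Area = |Σ|/2 = 140.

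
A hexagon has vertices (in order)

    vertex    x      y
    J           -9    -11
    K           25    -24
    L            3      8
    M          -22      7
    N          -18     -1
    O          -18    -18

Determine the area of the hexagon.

Apply the surveyor's formula: 2A = Σ (x_i·y_{i+1} − x_{i+1}·y_i), indices taken mod 6.
J→K: (-9)(-24) − (25)(-11) = 491
K→L: (25)(8) − (3)(-24) = 272
L→M: (3)(7) − (-22)(8) = 197
M→N: (-22)(-1) − (-18)(7) = 148
N→O: (-18)(-18) − (-18)(-1) = 306
O→J: (-18)(-11) − (-9)(-18) = 36
Σ = 1450
Area = |Σ|/2 = 725.

725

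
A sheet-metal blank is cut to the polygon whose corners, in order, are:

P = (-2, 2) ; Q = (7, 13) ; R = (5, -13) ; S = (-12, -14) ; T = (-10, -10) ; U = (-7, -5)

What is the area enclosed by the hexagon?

Σ = (-40) + (-156) + (-226) + (-20) + (-20) + (-24) = -486
Area = |Σ|/2 = 243.

243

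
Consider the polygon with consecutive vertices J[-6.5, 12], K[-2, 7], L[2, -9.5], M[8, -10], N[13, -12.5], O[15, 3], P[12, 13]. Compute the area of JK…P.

Apply the shoelace (surveyor's) formula: 2A = Σ (x_i·y_{i+1} − x_{i+1}·y_i), indices taken mod 7.
J→K: (-6.5)(7) − (-2)(12) = -21.5
K→L: (-2)(-9.5) − (2)(7) = 5
L→M: (2)(-10) − (8)(-9.5) = 56
M→N: (8)(-12.5) − (13)(-10) = 30
N→O: (13)(3) − (15)(-12.5) = 226.5
O→P: (15)(13) − (12)(3) = 159
P→J: (12)(12) − (-6.5)(13) = 228.5
Σ = 683.5
Area = |Σ|/2 = 341.75.

341.75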